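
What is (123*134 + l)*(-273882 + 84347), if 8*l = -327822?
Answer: 18571207905/4 ≈ 4.6428e+9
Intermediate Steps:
l = -163911/4 (l = (⅛)*(-327822) = -163911/4 ≈ -40978.)
(123*134 + l)*(-273882 + 84347) = (123*134 - 163911/4)*(-273882 + 84347) = (16482 - 163911/4)*(-189535) = -97983/4*(-189535) = 18571207905/4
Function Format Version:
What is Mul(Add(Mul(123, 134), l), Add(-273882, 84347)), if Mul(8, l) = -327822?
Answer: Rational(18571207905, 4) ≈ 4.6428e+9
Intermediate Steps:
l = Rational(-163911, 4) (l = Mul(Rational(1, 8), -327822) = Rational(-163911, 4) ≈ -40978.)
Mul(Add(Mul(123, 134), l), Add(-273882, 84347)) = Mul(Add(Mul(123, 134), Rational(-163911, 4)), Add(-273882, 84347)) = Mul(Add(16482, Rational(-163911, 4)), -189535) = Mul(Rational(-97983, 4), -189535) = Rational(18571207905, 4)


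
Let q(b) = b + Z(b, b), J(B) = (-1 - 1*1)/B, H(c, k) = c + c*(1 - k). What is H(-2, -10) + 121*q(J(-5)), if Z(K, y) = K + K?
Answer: 606/5 ≈ 121.20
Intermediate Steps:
Z(K, y) = 2*K
J(B) = -2/B (J(B) = (-1 - 1)/B = -2/B)
q(b) = 3*b (q(b) = b + 2*b = 3*b)
H(-2, -10) + 121*q(J(-5)) = -2*(2 - 1*(-10)) + 121*(3*(-2/(-5))) = -2*(2 + 10) + 121*(3*(-2*(-⅕))) = -2*12 + 121*(3*(⅖)) = -24 + 121*(6/5) = -24 + 726/5 = 606/5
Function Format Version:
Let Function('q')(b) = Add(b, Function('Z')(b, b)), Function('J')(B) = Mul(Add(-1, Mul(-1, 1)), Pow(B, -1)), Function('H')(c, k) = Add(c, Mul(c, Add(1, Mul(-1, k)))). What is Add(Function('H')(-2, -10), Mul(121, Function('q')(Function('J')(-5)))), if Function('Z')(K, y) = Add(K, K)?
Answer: Rational(606, 5) ≈ 121.20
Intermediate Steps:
Function('Z')(K, y) = Mul(2, K)
Function('J')(B) = Mul(-2, Pow(B, -1)) (Function('J')(B) = Mul(Add(-1, -1), Pow(B, -1)) = Mul(-2, Pow(B, -1)))
Function('q')(b) = Mul(3, b) (Function('q')(b) = Add(b, Mul(2, b)) = Mul(3, b))
Add(Function('H')(-2, -10), Mul(121, Function('q')(Function('J')(-5)))) = Add(Mul(-2, Add(2, Mul(-1, -10))), Mul(121, Mul(3, Mul(-2, Pow(-5, -1))))) = Add(Mul(-2, Add(2, 10)), Mul(121, Mul(3, Mul(-2, Rational(-1, 5))))) = Add(Mul(-2, 12), Mul(121, Mul(3, Rational(2, 5)))) = Add(-24, Mul(121, Rational(6, 5))) = Add(-24, Rational(726, 5)) = Rational(606, 5)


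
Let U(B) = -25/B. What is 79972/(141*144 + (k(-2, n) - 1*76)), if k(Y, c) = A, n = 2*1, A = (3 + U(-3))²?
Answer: 179937/45802 ≈ 3.9286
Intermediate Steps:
U(B) = -25/B
A = 1156/9 (A = (3 - 25/(-3))² = (3 - 25*(-⅓))² = (3 + 25/3)² = (34/3)² = 1156/9 ≈ 128.44)
n = 2
k(Y, c) = 1156/9
79972/(141*144 + (k(-2, n) - 1*76)) = 79972/(141*144 + (1156/9 - 1*76)) = 79972/(20304 + (1156/9 - 76)) = 79972/(20304 + 472/9) = 79972/(183208/9) = 79972*(9/183208) = 179937/45802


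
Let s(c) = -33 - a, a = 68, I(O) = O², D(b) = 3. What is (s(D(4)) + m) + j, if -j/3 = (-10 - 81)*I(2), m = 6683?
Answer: 7674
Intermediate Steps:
s(c) = -101 (s(c) = -33 - 1*68 = -33 - 68 = -101)
j = 1092 (j = -3*(-10 - 81)*2² = -(-273)*4 = -3*(-364) = 1092)
(s(D(4)) + m) + j = (-101 + 6683) + 1092 = 6582 + 1092 = 7674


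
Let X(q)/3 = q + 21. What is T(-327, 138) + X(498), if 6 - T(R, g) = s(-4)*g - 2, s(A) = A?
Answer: 2117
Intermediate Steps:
X(q) = 63 + 3*q (X(q) = 3*(q + 21) = 3*(21 + q) = 63 + 3*q)
T(R, g) = 8 + 4*g (T(R, g) = 6 - (-4*g - 2) = 6 - (-2 - 4*g) = 6 + (2 + 4*g) = 8 + 4*g)
T(-327, 138) + X(498) = (8 + 4*138) + (63 + 3*498) = (8 + 552) + (63 + 1494) = 560 + 1557 = 2117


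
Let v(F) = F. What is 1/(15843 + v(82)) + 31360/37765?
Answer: 1097683/1321775 ≈ 0.83046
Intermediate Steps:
1/(15843 + v(82)) + 31360/37765 = 1/(15843 + 82) + 31360/37765 = 1/15925 + 31360*(1/37765) = 1/15925 + 896/1079 = 1097683/1321775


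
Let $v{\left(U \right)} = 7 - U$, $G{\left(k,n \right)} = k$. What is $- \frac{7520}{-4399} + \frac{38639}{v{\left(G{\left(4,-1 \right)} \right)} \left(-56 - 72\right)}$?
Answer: $- \frac{167085281}{1689216} \approx -98.913$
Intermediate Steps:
$- \frac{7520}{-4399} + \frac{38639}{v{\left(G{\left(4,-1 \right)} \right)} \left(-56 - 72\right)} = - \frac{7520}{-4399} + \frac{38639}{\left(7 - 4\right) \left(-56 - 72\right)} = \left(-7520\right) \left(- \frac{1}{4399}\right) + \frac{38639}{\left(7 - 4\right) \left(-128\right)} = \frac{7520}{4399} + \frac{38639}{3 \left(-128\right)} = \frac{7520}{4399} + \frac{38639}{-384} = \frac{7520}{4399} + 38639 \left(- \frac{1}{384}\right) = \frac{7520}{4399} - \frac{38639}{384} = - \frac{167085281}{1689216}$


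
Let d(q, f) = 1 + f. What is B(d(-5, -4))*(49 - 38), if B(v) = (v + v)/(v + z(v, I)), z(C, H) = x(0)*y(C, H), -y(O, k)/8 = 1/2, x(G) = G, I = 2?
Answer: 22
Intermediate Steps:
y(O, k) = -4 (y(O, k) = -8/2 = -8*½ = -4)
z(C, H) = 0 (z(C, H) = 0*(-4) = 0)
B(v) = 2 (B(v) = (v + v)/(v + 0) = (2*v)/v = 2)
B(d(-5, -4))*(49 - 38) = 2*(49 - 38) = 2*11 = 22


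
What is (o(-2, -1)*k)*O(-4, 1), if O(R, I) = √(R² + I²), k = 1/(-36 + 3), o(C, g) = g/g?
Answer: -√17/33 ≈ -0.12494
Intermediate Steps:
o(C, g) = 1
k = -1/33 (k = 1/(-33) = -1/33 ≈ -0.030303)
O(R, I) = √(I² + R²)
(o(-2, -1)*k)*O(-4, 1) = (1*(-1/33))*√(1² + (-4)²) = -√(1 + 16)/33 = -√17/33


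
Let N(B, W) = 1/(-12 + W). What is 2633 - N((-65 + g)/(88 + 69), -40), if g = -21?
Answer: 136917/52 ≈ 2633.0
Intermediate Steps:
2633 - N((-65 + g)/(88 + 69), -40) = 2633 - 1/(-12 - 40) = 2633 - 1/(-52) = 2633 - 1*(-1/52) = 2633 + 1/52 = 136917/52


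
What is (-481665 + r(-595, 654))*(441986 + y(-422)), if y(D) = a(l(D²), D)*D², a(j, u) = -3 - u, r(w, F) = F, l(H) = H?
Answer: -36104292193002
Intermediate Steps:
y(D) = D²*(-3 - D) (y(D) = (-3 - D)*D² = D²*(-3 - D))
(-481665 + r(-595, 654))*(441986 + y(-422)) = (-481665 + 654)*(441986 + (-422)²*(-3 - 1*(-422))) = -481011*(441986 + 178084*(-3 + 422)) = -481011*(441986 + 178084*419) = -481011*(441986 + 74617196) = -481011*75059182 = -36104292193002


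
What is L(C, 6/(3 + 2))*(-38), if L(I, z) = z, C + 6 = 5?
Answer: -228/5 ≈ -45.600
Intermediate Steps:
C = -1 (C = -6 + 5 = -1)
L(C, 6/(3 + 2))*(-38) = (6/(3 + 2))*(-38) = (6/5)*(-38) = -228/5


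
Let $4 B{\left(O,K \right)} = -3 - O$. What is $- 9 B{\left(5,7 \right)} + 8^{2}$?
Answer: $82$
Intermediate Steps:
$B{\left(O,K \right)} = - \frac{3}{4} - \frac{O}{4}$ ($B{\left(O,K \right)} = \frac{-3 - O}{4} = - \frac{3}{4} - \frac{O}{4}$)
$- 9 B{\left(5,7 \right)} + 8^{2} = - 9 \left(- \frac{3}{4} - \frac{5}{4}\right) + 8^{2} = - 9 \left(- \frac{3}{4} - \frac{5}{4}\right) + 64 = \left(-9\right) \left(-2\right) + 64 = 18 + 64 = 82$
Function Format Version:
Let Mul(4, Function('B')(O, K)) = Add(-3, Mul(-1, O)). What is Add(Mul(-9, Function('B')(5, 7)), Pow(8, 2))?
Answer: 82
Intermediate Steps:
Function('B')(O, K) = Add(Rational(-3, 4), Mul(Rational(-1, 4), O)) (Function('B')(O, K) = Mul(Rational(1, 4), Add(-3, Mul(-1, O))) = Add(Rational(-3, 4), Mul(Rational(-1, 4), O)))
Add(Mul(-9, Function('B')(5, 7)), Pow(8, 2)) = Add(Mul(-9, Add(Rational(-3, 4), Mul(Rational(-1, 4), 5))), Pow(8, 2)) = Add(Mul(-9, Add(Rational(-3, 4), Rational(-5, 4))), 64) = Add(Mul(-9, -2), 64) = Add(18, 64) = 82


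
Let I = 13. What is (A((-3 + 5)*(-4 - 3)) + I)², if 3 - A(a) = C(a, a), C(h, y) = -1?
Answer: 289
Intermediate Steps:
A(a) = 4 (A(a) = 3 - 1*(-1) = 3 + 1 = 4)
(A((-3 + 5)*(-4 - 3)) + I)² = (4 + 13)² = 17² = 289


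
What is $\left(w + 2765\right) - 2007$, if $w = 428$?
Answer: $1186$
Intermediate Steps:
$\left(w + 2765\right) - 2007 = \left(428 + 2765\right) - 2007 = 3193 - 2007 = 1186$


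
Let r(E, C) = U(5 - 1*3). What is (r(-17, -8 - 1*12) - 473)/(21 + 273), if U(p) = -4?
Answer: -159/98 ≈ -1.6224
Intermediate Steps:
r(E, C) = -4
(r(-17, -8 - 1*12) - 473)/(21 + 273) = (-4 - 473)/(21 + 273) = -477/294 = -477*1/294 = -159/98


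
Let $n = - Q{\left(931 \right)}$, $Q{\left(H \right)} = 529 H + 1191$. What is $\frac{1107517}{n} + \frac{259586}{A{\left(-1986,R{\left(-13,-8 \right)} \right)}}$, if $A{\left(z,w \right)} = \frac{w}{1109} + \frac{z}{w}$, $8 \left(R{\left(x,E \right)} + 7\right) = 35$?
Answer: $\frac{1581380226272891}{4639300212170} \approx 340.87$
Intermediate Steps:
$R{\left(x,E \right)} = - \frac{21}{8}$ ($R{\left(x,E \right)} = -7 + \frac{1}{8} \cdot 35 = -7 + \frac{35}{8} = - \frac{21}{8}$)
$Q{\left(H \right)} = 1191 + 529 H$
$A{\left(z,w \right)} = \frac{w}{1109} + \frac{z}{w}$ ($A{\left(z,w \right)} = w \frac{1}{1109} + \frac{z}{w} = \frac{w}{1109} + \frac{z}{w}$)
$n = -493690$ ($n = - (1191 + 529 \cdot 931) = - (1191 + 492499) = \left(-1\right) 493690 = -493690$)
$\frac{1107517}{n} + \frac{259586}{A{\left(-1986,R{\left(-13,-8 \right)} \right)}} = \frac{1107517}{-493690} + \frac{259586}{\frac{1}{1109} \left(- \frac{21}{8}\right) - \frac{1986}{- \frac{21}{8}}} = 1107517 \left(- \frac{1}{493690}\right) + \frac{259586}{- \frac{21}{8872} - - \frac{5296}{7}} = - \frac{1107517}{493690} + \frac{259586}{- \frac{21}{8872} + \frac{5296}{7}} = - \frac{1107517}{493690} + \frac{259586}{\frac{46985965}{62104}} = - \frac{1107517}{493690} + 259586 \cdot \frac{62104}{46985965} = - \frac{1107517}{493690} + \frac{16121328944}{46985965} = \frac{1581380226272891}{4639300212170}$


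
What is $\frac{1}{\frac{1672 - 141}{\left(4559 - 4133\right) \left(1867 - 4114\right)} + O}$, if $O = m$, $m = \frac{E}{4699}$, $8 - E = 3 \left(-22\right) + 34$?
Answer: $\frac{4497986178}{31094711} \approx 144.65$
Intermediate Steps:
$E = 40$ ($E = 8 - \left(3 \left(-22\right) + 34\right) = 8 - \left(-66 + 34\right) = 8 - -32 = 8 + 32 = 40$)
$m = \frac{40}{4699} \approx 0.0085125$
$O = \frac{40}{4699} \approx 0.0085125$
$\frac{1}{\frac{1672 - 141}{\left(4559 - 4133\right) \left(1867 - 4114\right)} + O} = \frac{1}{\frac{1672 - 141}{\left(4559 - 4133\right) \left(1867 - 4114\right)} + \frac{40}{4699}} = \frac{1}{\frac{1531}{426 \left(-2247\right)} + \frac{40}{4699}} = \frac{1}{\frac{1531}{-957222} + \frac{40}{4699}} = \frac{1}{1531 \left(- \frac{1}{957222}\right) + \frac{40}{4699}} = \frac{1}{- \frac{1531}{957222} + \frac{40}{4699}} = \frac{1}{\frac{31094711}{4497986178}} = \frac{4497986178}{31094711}$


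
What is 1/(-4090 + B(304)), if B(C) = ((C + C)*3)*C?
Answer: 1/550406 ≈ 1.8168e-6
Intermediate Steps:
B(C) = 6*C² (B(C) = ((2*C)*3)*C = (6*C)*C = 6*C²)
1/(-4090 + B(304)) = 1/(-4090 + 6*304²) = 1/(-4090 + 6*92416) = 1/(-4090 + 554496) = 1/550406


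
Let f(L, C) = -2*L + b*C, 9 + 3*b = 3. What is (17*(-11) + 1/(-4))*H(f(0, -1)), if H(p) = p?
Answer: -749/2 ≈ -374.50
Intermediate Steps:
b = -2 (b = -3 + (⅓)*3 = -3 + 1 = -2)
f(L, C) = -2*C - 2*L (f(L, C) = -2*L - 2*C = -2*C - 2*L)
(17*(-11) + 1/(-4))*H(f(0, -1)) = (17*(-11) + 1/(-4))*(-2*(-1) - 2*0) = (-187 - ¼)*(2 + 0) = -749/4*2 = -749/2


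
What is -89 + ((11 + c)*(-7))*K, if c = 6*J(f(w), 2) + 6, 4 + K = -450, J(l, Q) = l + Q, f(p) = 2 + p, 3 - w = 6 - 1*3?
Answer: 130209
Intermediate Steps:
w = 0 (w = 3 - (6 - 1*3) = 3 - (6 - 3) = 3 - 1*3 = 3 - 3 = 0)
J(l, Q) = Q + l
K = -454 (K = -4 - 450 = -454)
c = 30 (c = 6*(2 + (2 + 0)) + 6 = 6*(2 + 2) + 6 = 6*4 + 6 = 24 + 6 = 30)
-89 + ((11 + c)*(-7))*K = -89 + ((11 + 30)*(-7))*(-454) = -89 + (41*(-7))*(-454) = -89 - 287*(-454) = -89 + 130298 = 130209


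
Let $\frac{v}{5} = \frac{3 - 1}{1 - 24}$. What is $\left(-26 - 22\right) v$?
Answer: $\frac{480}{23} \approx 20.87$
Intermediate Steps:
$v = - \frac{10}{23}$ ($v = 5 \frac{3 - 1}{1 - 24} = 5 \frac{2}{-23} = 5 \cdot 2 \left(- \frac{1}{23}\right) = 5 \left(- \frac{2}{23}\right) = - \frac{10}{23} \approx -0.43478$)
$\left(-26 - 22\right) v = \left(-26 - 22\right) \left(- \frac{10}{23}\right) = \left(-48\right) \left(- \frac{10}{23}\right) = \frac{480}{23}$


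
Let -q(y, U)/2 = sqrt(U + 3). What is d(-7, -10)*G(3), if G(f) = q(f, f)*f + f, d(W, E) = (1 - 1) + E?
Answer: -30 + 60*sqrt(6) ≈ 116.97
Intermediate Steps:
d(W, E) = E (d(W, E) = 0 + E = E)
q(y, U) = -2*sqrt(3 + U) (q(y, U) = -2*sqrt(U + 3) = -2*sqrt(3 + U))
G(f) = f - 2*f*sqrt(3 + f) (G(f) = (-2*sqrt(3 + f))*f + f = -2*f*sqrt(3 + f) + f = f - 2*f*sqrt(3 + f))
d(-7, -10)*G(3) = -30*(1 - 2*sqrt(3 + 3)) = -30*(1 - 2*sqrt(6)) = -10*(3 - 6*sqrt(6)) = -30 + 60*sqrt(6)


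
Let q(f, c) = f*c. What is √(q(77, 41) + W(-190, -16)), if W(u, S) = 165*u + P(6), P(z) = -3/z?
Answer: I*√112774/2 ≈ 167.91*I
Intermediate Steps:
W(u, S) = -½ + 165*u (W(u, S) = 165*u - 3/6 = 165*u - 3*⅙ = 165*u - ½ = -½ + 165*u)
q(f, c) = c*f
√(q(77, 41) + W(-190, -16)) = √(41*77 + (-½ + 165*(-190))) = √(3157 + (-½ - 31350)) = √(3157 - 62701/2) = √(-56387/2) = I*√112774/2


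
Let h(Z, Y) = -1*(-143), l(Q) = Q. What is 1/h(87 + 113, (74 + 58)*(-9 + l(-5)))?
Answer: 1/143 ≈ 0.0069930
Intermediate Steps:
h(Z, Y) = 143
1/h(87 + 113, (74 + 58)*(-9 + l(-5))) = 1/143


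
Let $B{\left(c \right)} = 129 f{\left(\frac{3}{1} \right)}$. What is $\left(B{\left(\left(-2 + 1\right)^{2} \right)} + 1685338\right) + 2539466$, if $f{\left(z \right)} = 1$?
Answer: $4224933$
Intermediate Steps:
$B{\left(c \right)} = 129$ ($B{\left(c \right)} = 129 \cdot 1 = 129$)
$\left(B{\left(\left(-2 + 1\right)^{2} \right)} + 1685338\right) + 2539466 = \left(129 + 1685338\right) + 2539466 = 1685467 + 2539466 = 4224933$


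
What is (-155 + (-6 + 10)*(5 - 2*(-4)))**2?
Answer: 10609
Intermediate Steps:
(-155 + (-6 + 10)*(5 - 2*(-4)))**2 = (-155 + 4*(5 + 8))**2 = (-155 + 4*13)**2 = (-155 + 52)**2 = (-103)**2 = 10609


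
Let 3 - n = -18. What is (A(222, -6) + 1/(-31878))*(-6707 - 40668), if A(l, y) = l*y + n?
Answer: 1979898795125/31878 ≈ 6.2109e+7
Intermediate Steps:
n = 21 (n = 3 - 1*(-18) = 3 + 18 = 21)
A(l, y) = 21 + l*y (A(l, y) = l*y + 21 = 21 + l*y)
(A(222, -6) + 1/(-31878))*(-6707 - 40668) = ((21 + 222*(-6)) + 1/(-31878))*(-6707 - 40668) = ((21 - 1332) - 1/31878)*(-47375) = (-1311 - 1/31878)*(-47375) = -41792059/31878*(-47375) = 1979898795125/31878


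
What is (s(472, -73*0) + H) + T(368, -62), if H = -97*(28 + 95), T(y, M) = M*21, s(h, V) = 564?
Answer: -12669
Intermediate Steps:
T(y, M) = 21*M
H = -11931 (H = -97*123 = -11931)
(s(472, -73*0) + H) + T(368, -62) = (564 - 11931) + 21*(-62) = -11367 - 1302 = -12669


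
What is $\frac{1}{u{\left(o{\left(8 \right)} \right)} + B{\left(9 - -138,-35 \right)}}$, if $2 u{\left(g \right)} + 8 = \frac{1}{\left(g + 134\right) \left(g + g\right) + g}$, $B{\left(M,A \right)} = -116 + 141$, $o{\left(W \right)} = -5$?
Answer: $\frac{2590}{54389} \approx 0.04762$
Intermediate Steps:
$B{\left(M,A \right)} = 25$
$u{\left(g \right)} = -4 + \frac{1}{2 \left(g + 2 g \left(134 + g\right)\right)}$ ($u{\left(g \right)} = -4 + \frac{1}{2 \left(\left(g + 134\right) \left(g + g\right) + g\right)} = -4 + \frac{1}{2 \left(\left(134 + g\right) 2 g + g\right)} = -4 + \frac{1}{2 \left(2 g \left(134 + g\right) + g\right)} = -4 + \frac{1}{2 \left(g + 2 g \left(134 + g\right)\right)}$)
$\frac{1}{u{\left(o{\left(8 \right)} \right)} + B{\left(9 - -138,-35 \right)}} = \frac{1}{\frac{1 - -10760 - 16 \left(-5\right)^{2}}{2 \left(-5\right) \left(269 + 2 \left(-5\right)\right)} + 25} = \frac{1}{\frac{1}{2} \left(- \frac{1}{5}\right) \frac{1}{269 - 10} \left(1 + 10760 - 400\right) + 25} = \frac{1}{\frac{1}{2} \left(- \frac{1}{5}\right) \frac{1}{259} \left(1 + 10760 - 400\right) + 25} = \frac{1}{\frac{1}{2} \left(- \frac{1}{5}\right) \frac{1}{259} \cdot 10361 + 25} = \frac{1}{- \frac{10361}{2590} + 25} = \frac{1}{\frac{54389}{2590}} = \frac{2590}{54389}$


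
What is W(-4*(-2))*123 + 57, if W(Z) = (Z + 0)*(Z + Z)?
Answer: 15801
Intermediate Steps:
W(Z) = 2*Z**2 (W(Z) = Z*(2*Z) = 2*Z**2)
W(-4*(-2))*123 + 57 = (2*(-4*(-2))**2)*123 + 57 = (2*8**2)*123 + 57 = (2*64)*123 + 57 = 128*123 + 57 = 15744 + 57 = 15801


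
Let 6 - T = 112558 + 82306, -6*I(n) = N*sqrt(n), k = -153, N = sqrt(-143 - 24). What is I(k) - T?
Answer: 194858 + sqrt(2839)/2 ≈ 1.9488e+5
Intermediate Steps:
N = I*sqrt(167) (N = sqrt(-167) = I*sqrt(167) ≈ 12.923*I)
I(n) = -I*sqrt(167)*sqrt(n)/6
T = -194858 (T = 6 - (112558 + 82306) = 6 - 1*194864 = 6 - 194864 = -194858)
I(k) - T = -I*sqrt(167)*sqrt(-153)/6 - 1*(-194858) = -I*sqrt(167)*3*I*sqrt(17)/6 + 194858 = sqrt(2839)/2 + 194858 = 194858 + sqrt(2839)/2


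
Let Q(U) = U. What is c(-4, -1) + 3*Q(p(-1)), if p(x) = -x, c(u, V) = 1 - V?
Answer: 5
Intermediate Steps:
c(-4, -1) + 3*Q(p(-1)) = (1 - 1*(-1)) + 3*(-1*(-1)) = (1 + 1) + 3*1 = 2 + 3 = 5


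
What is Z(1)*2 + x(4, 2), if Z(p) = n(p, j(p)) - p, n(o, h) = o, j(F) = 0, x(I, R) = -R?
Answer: -2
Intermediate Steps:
Z(p) = 0 (Z(p) = p - p = 0)
Z(1)*2 + x(4, 2) = 0*2 - 1*2 = 0 - 2 = -2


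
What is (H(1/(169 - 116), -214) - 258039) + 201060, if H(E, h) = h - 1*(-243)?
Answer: -56950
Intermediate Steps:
H(E, h) = 243 + h (H(E, h) = h + 243 = 243 + h)
(H(1/(169 - 116), -214) - 258039) + 201060 = ((243 - 214) - 258039) + 201060 = (29 - 258039) + 201060 = -258010 + 201060 = -56950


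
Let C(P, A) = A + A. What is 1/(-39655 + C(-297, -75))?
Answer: -1/39805 ≈ -2.5122e-5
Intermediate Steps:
C(P, A) = 2*A
1/(-39655 + C(-297, -75)) = 1/(-39655 + 2*(-75)) = 1/(-39655 - 150) = 1/(-39805) = -1/39805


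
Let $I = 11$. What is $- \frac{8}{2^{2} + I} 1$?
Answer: $- \frac{8}{15} \approx -0.53333$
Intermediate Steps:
$- \frac{8}{2^{2} + I} 1 = - \frac{8}{2^{2} + 11} \cdot 1 = - \frac{8}{4 + 11} \cdot 1 = - \frac{8}{15} \cdot 1 = \left(-8\right) \frac{1}{15} \cdot 1 = \left(- \frac{8}{15}\right) 1 = - \frac{8}{15}$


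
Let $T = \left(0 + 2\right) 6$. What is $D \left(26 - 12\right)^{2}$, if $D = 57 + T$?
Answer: $13524$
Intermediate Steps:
$T = 12$ ($T = 2 \cdot 6 = 12$)
$D = 69$ ($D = 57 + 12 = 69$)
$D \left(26 - 12\right)^{2} = 69 \left(26 - 12\right)^{2} = 69 \cdot 14^{2} = 69 \cdot 196 = 13524$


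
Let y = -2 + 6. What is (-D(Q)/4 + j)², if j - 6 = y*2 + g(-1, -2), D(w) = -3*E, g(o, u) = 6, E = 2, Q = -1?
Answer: 1849/4 ≈ 462.25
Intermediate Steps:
D(w) = -6 (D(w) = -3*2 = -6)
y = 4
j = 20 (j = 6 + (4*2 + 6) = 6 + (8 + 6) = 6 + 14 = 20)
(-D(Q)/4 + j)² = (-(-6)/4 + 20)² = (-1*(-3/2) + 20)² = (3/2 + 20)² = (43/2)² = 1849/4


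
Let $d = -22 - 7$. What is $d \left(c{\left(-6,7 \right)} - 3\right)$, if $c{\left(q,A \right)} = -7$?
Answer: $290$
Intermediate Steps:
$d = -29$
$d \left(c{\left(-6,7 \right)} - 3\right) = - 29 \left(-7 - 3\right) = \left(-29\right) \left(-10\right) = 290$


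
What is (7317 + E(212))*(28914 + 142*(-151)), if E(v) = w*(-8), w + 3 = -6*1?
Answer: 55210608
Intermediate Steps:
w = -9 (w = -3 - 6*1 = -3 - 6 = -9)
E(v) = 72 (E(v) = -9*(-8) = 72)
(7317 + E(212))*(28914 + 142*(-151)) = (7317 + 72)*(28914 + 142*(-151)) = 7389*(28914 - 21442) = 7389*7472 = 55210608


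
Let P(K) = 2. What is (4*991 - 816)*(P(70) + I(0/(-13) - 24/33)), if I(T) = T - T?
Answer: 6296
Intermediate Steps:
I(T) = 0
(4*991 - 816)*(P(70) + I(0/(-13) - 24/33)) = (4*991 - 816)*(2 + 0) = (3964 - 816)*2 = 3148*2 = 6296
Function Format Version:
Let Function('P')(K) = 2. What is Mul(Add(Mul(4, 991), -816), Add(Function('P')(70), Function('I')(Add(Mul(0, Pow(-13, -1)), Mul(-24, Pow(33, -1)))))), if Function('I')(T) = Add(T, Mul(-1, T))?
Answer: 6296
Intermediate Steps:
Function('I')(T) = 0
Mul(Add(Mul(4, 991), -816), Add(Function('P')(70), Function('I')(Add(Mul(0, Pow(-13, -1)), Mul(-24, Pow(33, -1)))))) = Mul(Add(Mul(4, 991), -816), Add(2, 0)) = Mul(Add(3964, -816), 2) = Mul(3148, 2) = 6296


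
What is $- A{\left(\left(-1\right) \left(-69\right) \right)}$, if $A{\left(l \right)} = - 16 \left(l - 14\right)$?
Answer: $880$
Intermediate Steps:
$A{\left(l \right)} = 224 - 16 l$ ($A{\left(l \right)} = - 16 \left(-14 + l\right) = 224 - 16 l$)
$- A{\left(\left(-1\right) \left(-69\right) \right)} = - (224 - 16 \left(\left(-1\right) \left(-69\right)\right)) = - (224 - 1104) = \left(-1\right) \left(-880\right) = 880$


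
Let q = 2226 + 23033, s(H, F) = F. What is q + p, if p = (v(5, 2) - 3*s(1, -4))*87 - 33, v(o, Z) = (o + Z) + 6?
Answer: 27401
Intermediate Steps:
v(o, Z) = 6 + Z + o (v(o, Z) = (Z + o) + 6 = 6 + Z + o)
p = 2142 (p = ((6 + 2 + 5) - 3*(-4))*87 - 33 = (13 + 12)*87 - 33 = 25*87 - 33 = 2175 - 33 = 2142)
q = 25259
q + p = 25259 + 2142 = 27401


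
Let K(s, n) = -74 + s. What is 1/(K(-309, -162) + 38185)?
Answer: 1/37802 ≈ 2.6454e-5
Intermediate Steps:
1/(K(-309, -162) + 38185) = 1/((-74 - 309) + 38185) = 1/(-383 + 38185) = 1/37802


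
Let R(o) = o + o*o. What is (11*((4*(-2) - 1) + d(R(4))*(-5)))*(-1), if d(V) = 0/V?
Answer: 99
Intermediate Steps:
R(o) = o + o²
d(V) = 0
(11*((4*(-2) - 1) + d(R(4))*(-5)))*(-1) = (11*((4*(-2) - 1) + 0*(-5)))*(-1) = (11*((-8 - 1) + 0))*(-1) = (11*(-9 + 0))*(-1) = (11*(-9))*(-1) = -99*(-1) = 99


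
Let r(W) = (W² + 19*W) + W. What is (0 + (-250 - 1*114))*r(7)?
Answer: -68796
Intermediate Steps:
r(W) = W² + 20*W
(0 + (-250 - 1*114))*r(7) = (0 + (-250 - 1*114))*(7*(20 + 7)) = (0 + (-250 - 114))*(7*27) = (0 - 364)*189 = -364*189 = -68796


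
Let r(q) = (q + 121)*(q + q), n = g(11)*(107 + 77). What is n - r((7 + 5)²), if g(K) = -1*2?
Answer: -76688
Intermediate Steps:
g(K) = -2
n = -368 (n = -2*(107 + 77) = -2*184 = -368)
r(q) = 2*q*(121 + q) (r(q) = (121 + q)*(2*q) = 2*q*(121 + q))
n - r((7 + 5)²) = -368 - 2*(7 + 5)²*(121 + (7 + 5)²) = -368 - 2*12²*(121 + 12²) = -368 - 2*144*(121 + 144) = -368 - 2*144*265 = -368 - 1*76320 = -368 - 76320 = -76688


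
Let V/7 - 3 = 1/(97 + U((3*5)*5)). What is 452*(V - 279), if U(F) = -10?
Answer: -10142428/87 ≈ -1.1658e+5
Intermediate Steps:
V = 1834/87 (V = 21 + 7/(97 - 10) = 21 + 7/87 = 1834/87 ≈ 21.080)
452*(V - 279) = 452*(1834/87 - 279) = 452*(-22439/87) = -10142428/87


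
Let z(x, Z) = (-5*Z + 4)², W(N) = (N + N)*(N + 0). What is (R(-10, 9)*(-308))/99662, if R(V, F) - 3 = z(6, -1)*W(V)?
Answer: -2495262/49831 ≈ -50.074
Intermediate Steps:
W(N) = 2*N² (W(N) = (2*N)*N = 2*N²)
z(x, Z) = (4 - 5*Z)²
R(V, F) = 3 + 162*V² (R(V, F) = 3 + (-4 + 5*(-1))²*(2*V²) = 3 + (-4 - 5)²*(2*V²) = 3 + (-9)²*(2*V²) = 3 + 81*(2*V²) = 3 + 162*V²)
(R(-10, 9)*(-308))/99662 = ((3 + 162*(-10)²)*(-308))/99662 = ((3 + 162*100)*(-308))*(1/99662) = ((3 + 16200)*(-308))*(1/99662) = (16203*(-308))*(1/99662) = -4990524*1/99662 = -2495262/49831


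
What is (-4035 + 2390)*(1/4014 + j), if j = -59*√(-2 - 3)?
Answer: -1645/4014 + 97055*I*√5 ≈ -0.40982 + 2.1702e+5*I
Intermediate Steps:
j = -59*I*√5 ≈ -131.93*I
(-4035 + 2390)*(1/4014 + j) = (-4035 + 2390)*(1/4014 - 59*I*√5) = -1645*(1/4014 - 59*I*√5) = -1645/4014 + 97055*I*√5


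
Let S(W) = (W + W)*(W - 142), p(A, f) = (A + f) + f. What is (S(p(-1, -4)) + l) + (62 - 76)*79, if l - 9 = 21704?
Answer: 23325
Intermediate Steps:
l = 21713 (l = 9 + 21704 = 21713)
p(A, f) = A + 2*f
S(W) = 2*W*(-142 + W) (S(W) = (2*W)*(-142 + W) = 2*W*(-142 + W))
(S(p(-1, -4)) + l) + (62 - 76)*79 = (2*(-1 + 2*(-4))*(-142 + (-1 + 2*(-4))) + 21713) + (62 - 76)*79 = (2*(-1 - 8)*(-142 + (-1 - 8)) + 21713) - 14*79 = (2*(-9)*(-142 - 9) + 21713) - 1106 = (2*(-9)*(-151) + 21713) - 1106 = (2718 + 21713) - 1106 = 24431 - 1106 = 23325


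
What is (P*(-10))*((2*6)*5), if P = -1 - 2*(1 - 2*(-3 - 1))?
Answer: 11400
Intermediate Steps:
P = -19 (P = -1 - 2*(1 - (-8)) = -1 - 2*(1 - 2*(-4)) = -1 - 2*(1 + 8) = -1 - 2*9 = -1 - 18 = -19)
(P*(-10))*((2*6)*5) = (-19*(-10))*((2*6)*5) = 190*(12*5) = 190*60 = 11400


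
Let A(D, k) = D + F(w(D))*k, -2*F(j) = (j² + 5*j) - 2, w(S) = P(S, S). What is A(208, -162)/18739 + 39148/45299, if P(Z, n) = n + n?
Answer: 643348016910/848857961 ≈ 757.90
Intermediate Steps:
P(Z, n) = 2*n
w(S) = 2*S
F(j) = 1 - 5*j/2 - j²/2 (F(j) = -((j² + 5*j) - 2)/2 = -(-2 + j² + 5*j)/2 = 1 - 5*j/2 - j²/2)
A(D, k) = D + k*(1 - 5*D - 2*D²) (A(D, k) = D + (1 - 5*D - 4*D²/2)*k = D + (1 - 5*D - 2*D²)*k = D + k*(1 - 5*D - 2*D²))
A(208, -162)/18739 + 39148/45299 = (208 - 1*(-162)*(-1 + 2*208² + 5*208))/18739 + 39148/45299 = (208 - 1*(-162)*(-1 + 2*43264 + 1040))*(1/18739) + 39148*(1/45299) = (208 - 1*(-162)*(-1 + 86528 + 1040))*(1/18739) + 39148/45299 = (208 - 1*(-162)*87567)*(1/18739) + 39148/45299 = (208 + 14185854)*(1/18739) + 39148/45299 = 14186062*(1/18739) + 39148/45299 = 14186062/18739 + 39148/45299 = 643348016910/848857961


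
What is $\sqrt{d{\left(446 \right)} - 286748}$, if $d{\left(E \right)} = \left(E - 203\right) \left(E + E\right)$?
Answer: $2 i \sqrt{17498} \approx 264.56 i$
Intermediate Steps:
$d{\left(E \right)} = 2 E \left(-203 + E\right)$ ($d{\left(E \right)} = \left(-203 + E\right) 2 E = 2 E \left(-203 + E\right)$)
$\sqrt{d{\left(446 \right)} - 286748} = \sqrt{2 \cdot 446 \left(-203 + 446\right) - 286748} = \sqrt{2 \cdot 446 \cdot 243 - 286748} = \sqrt{216756 - 286748} = \sqrt{-69992} = 2 i \sqrt{17498}$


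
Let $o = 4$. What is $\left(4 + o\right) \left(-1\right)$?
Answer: $-8$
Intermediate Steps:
$\left(4 + o\right) \left(-1\right) = \left(4 + 4\right) \left(-1\right) = 8 \left(-1\right) = -8$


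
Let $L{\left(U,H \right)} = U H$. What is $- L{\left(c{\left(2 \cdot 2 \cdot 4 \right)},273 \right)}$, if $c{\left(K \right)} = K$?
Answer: $-4368$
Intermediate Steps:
$L{\left(U,H \right)} = H U$
$- L{\left(c{\left(2 \cdot 2 \cdot 4 \right)},273 \right)} = - 273 \cdot 2 \cdot 2 \cdot 4 = - 273 \cdot 4 \cdot 4 = - 273 \cdot 16 = \left(-1\right) 4368 = -4368$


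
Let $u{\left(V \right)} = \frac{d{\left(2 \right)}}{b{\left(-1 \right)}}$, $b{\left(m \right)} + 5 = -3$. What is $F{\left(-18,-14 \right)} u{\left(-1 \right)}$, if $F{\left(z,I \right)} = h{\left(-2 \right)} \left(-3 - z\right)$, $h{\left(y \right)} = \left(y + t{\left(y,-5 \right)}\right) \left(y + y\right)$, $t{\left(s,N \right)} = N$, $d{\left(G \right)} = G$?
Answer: $-105$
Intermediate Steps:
$b{\left(m \right)} = -8$ ($b{\left(m \right)} = -5 - 3 = -8$)
$u{\left(V \right)} = - \frac{1}{4}$ ($u{\left(V \right)} = \frac{2}{-8} = 2 \left(- \frac{1}{8}\right) = - \frac{1}{4}$)
$h{\left(y \right)} = 2 y \left(-5 + y\right)$ ($h{\left(y \right)} = \left(y - 5\right) \left(y + y\right) = \left(-5 + y\right) 2 y = 2 y \left(-5 + y\right)$)
$F{\left(z,I \right)} = -84 - 28 z$ ($F{\left(z,I \right)} = 2 \left(-2\right) \left(-5 - 2\right) \left(-3 - z\right) = 2 \left(-2\right) \left(-7\right) \left(-3 - z\right) = 28 \left(-3 - z\right) = -84 - 28 z$)
$F{\left(-18,-14 \right)} u{\left(-1 \right)} = \left(-84 - -504\right) \left(- \frac{1}{4}\right) = \left(-84 + 504\right) \left(- \frac{1}{4}\right) = 420 \left(- \frac{1}{4}\right) = -105$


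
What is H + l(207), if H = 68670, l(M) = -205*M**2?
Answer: -8715375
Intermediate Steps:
H + l(207) = 68670 - 205*207**2 = 68670 - 205*42849 = 68670 - 8784045 = -8715375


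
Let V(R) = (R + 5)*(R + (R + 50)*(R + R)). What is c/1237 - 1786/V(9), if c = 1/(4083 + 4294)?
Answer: -9253570160/77686530453 ≈ -0.11911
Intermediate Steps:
V(R) = (5 + R)*(R + 2*R*(50 + R)) (V(R) = (5 + R)*(R + (50 + R)*(2*R)) = (5 + R)*(R + 2*R*(50 + R)))
c = 1/8377 ≈ 0.00011937
c/1237 - 1786/V(9) = (1/8377)/1237 - 1786*1/(9*(505 + 2*9² + 111*9)) = (1/8377)*(1/1237) - 1786*1/(9*(505 + 2*81 + 999)) = 1/10362349 - 1786*1/(9*(505 + 162 + 999)) = 1/10362349 - 1786/(9*1666) = 1/10362349 - 1786/14994 = 1/10362349 - 1786*1/14994 = 1/10362349 - 893/7497 = -9253570160/77686530453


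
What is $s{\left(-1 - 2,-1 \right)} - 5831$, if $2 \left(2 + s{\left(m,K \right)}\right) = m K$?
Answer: $- \frac{11663}{2} \approx -5831.5$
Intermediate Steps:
$s{\left(m,K \right)} = -2 + \frac{K m}{2}$ ($s{\left(m,K \right)} = -2 + \frac{m K}{2} = -2 + \frac{K m}{2}$)
$s{\left(-1 - 2,-1 \right)} - 5831 = \left(-2 + \frac{1}{2} \left(-1\right) \left(-1 - 2\right)\right) - 5831 = \left(-2 + \frac{1}{2} \left(-1\right) \left(-3\right)\right) - 5831 = \left(-2 + \frac{3}{2}\right) - 5831 = - \frac{1}{2} - 5831 = - \frac{11663}{2}$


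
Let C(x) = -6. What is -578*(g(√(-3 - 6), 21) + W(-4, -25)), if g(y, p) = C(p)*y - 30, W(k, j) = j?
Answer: 31790 + 10404*I ≈ 31790.0 + 10404.0*I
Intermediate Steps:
g(y, p) = -30 - 6*y (g(y, p) = -6*y - 30 = -30 - 6*y)
-578*(g(√(-3 - 6), 21) + W(-4, -25)) = -578*((-30 - 6*√(-3 - 6)) - 25) = -578*((-30 - 18*I) - 25) = -578*(-55 - 18*I) = 31790 + 10404*I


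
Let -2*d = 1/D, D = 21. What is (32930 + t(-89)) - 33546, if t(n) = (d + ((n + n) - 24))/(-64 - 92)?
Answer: -4027547/6552 ≈ -614.71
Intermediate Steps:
d = -1/42 (d = -½/21 = -½*1/21 = -1/42 ≈ -0.023810)
t(n) = 1009/6552 - n/78 (t(n) = (-1/42 + ((n + n) - 24))/(-64 - 92) = (-1/42 + (2*n - 24))/(-156) = (-1/42 + (-24 + 2*n))*(-1/156) = (-1009/42 + 2*n)*(-1/156) = 1009/6552 - n/78)
(32930 + t(-89)) - 33546 = (32930 + (1009/6552 - 1/78*(-89))) - 33546 = (32930 + (1009/6552 + 89/78)) - 33546 = (32930 + 8485/6552) - 33546 = 215765845/6552 - 33546 = -4027547/6552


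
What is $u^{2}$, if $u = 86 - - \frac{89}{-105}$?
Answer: $\frac{79941481}{11025} \approx 7250.9$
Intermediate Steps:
$u = \frac{8941}{105}$ ($u = 86 - \left(-89\right) \left(- \frac{1}{105}\right) = 86 - \frac{89}{105} = \frac{8941}{105} \approx 85.152$)
$u^{2} = \left(\frac{8941}{105}\right)^{2} = \frac{79941481}{11025}$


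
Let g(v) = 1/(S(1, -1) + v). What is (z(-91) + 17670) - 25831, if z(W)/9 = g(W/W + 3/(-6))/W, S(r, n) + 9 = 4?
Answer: -742649/91 ≈ -8161.0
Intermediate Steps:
S(r, n) = -5 (S(r, n) = -9 + 4 = -5)
g(v) = 1/(-5 + v)
z(W) = -2/W (z(W) = 9*(1/((-5 + (W/W + 3/(-6)))*W)) = 9*(1/((-5 + (1 + 3*(-⅙)))*W)) = 9*(1/((-5 + (1 - ½))*W)) = 9*(1/((-5 + ½)*W)) = 9*(1/((-9/2)*W)) = 9*(-2/(9*W)) = -2/W)
(z(-91) + 17670) - 25831 = (-2/(-91) + 17670) - 25831 = (-2*(-1/91) + 17670) - 25831 = (2/91 + 17670) - 25831 = 1607972/91 - 25831 = -742649/91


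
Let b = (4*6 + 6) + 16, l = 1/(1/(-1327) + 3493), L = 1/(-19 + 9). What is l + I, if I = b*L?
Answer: -21320639/4635210 ≈ -4.5997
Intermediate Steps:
L = -⅒ (L = 1/(-10) = -⅒ ≈ -0.10000)
l = 1327/4635210 (l = 1/(-1/1327 + 3493) = 1/(4635210/1327) = 1327/4635210 ≈ 0.00028629)
b = 46 (b = (24 + 6) + 16 = 30 + 16 = 46)
I = -23/5 (I = 46*(-⅒) = -23/5 ≈ -4.6000)
l + I = 1327/4635210 - 23/5 = -21320639/4635210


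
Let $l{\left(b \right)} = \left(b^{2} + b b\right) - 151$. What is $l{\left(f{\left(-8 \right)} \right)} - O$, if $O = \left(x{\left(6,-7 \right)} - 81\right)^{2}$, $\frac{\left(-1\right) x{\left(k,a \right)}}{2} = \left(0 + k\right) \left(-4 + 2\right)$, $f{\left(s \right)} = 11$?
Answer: $-3158$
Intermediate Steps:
$x{\left(k,a \right)} = 4 k$ ($x{\left(k,a \right)} = - 2 \left(0 + k\right) \left(-4 + 2\right) = - 2 k \left(-2\right) = - 2 \left(- 2 k\right) = 4 k$)
$l{\left(b \right)} = -151 + 2 b^{2}$ ($l{\left(b \right)} = \left(b^{2} + b^{2}\right) - 151 = 2 b^{2} - 151 = -151 + 2 b^{2}$)
$O = 3249$ ($O = \left(4 \cdot 6 - 81\right)^{2} = \left(24 - 81\right)^{2} = \left(-57\right)^{2} = 3249$)
$l{\left(f{\left(-8 \right)} \right)} - O = \left(-151 + 2 \cdot 11^{2}\right) - 3249 = \left(-151 + 2 \cdot 121\right) - 3249 = \left(-151 + 242\right) - 3249 = 91 - 3249 = -3158$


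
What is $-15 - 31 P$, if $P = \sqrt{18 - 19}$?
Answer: $-15 - 31 i \approx -15.0 - 31.0 i$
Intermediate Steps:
$P = i$ ($P = \sqrt{-1} = i \approx 1.0 i$)
$-15 - 31 P = -15 - 31 i$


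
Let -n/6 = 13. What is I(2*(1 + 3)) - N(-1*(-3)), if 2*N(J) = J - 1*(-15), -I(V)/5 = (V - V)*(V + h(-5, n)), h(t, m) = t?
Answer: -9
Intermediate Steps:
n = -78 (n = -6*13 = -78)
I(V) = 0 (I(V) = -5*(V - V)*(V - 5) = -0*(-5 + V) = -5*0 = 0)
N(J) = 15/2 + J/2 (N(J) = (J - 1*(-15))/2 = (J + 15)/2 = (15 + J)/2 = 15/2 + J/2)
I(2*(1 + 3)) - N(-1*(-3)) = 0 - (15/2 + (-1*(-3))/2) = 0 - (15/2 + (1/2)*3) = 0 - (15/2 + 3/2) = 0 - 1*9 = 0 - 9 = -9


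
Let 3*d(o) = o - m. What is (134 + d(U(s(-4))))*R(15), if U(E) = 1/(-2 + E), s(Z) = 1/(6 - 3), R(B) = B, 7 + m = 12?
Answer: 1982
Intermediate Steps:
m = 5 (m = -7 + 12 = 5)
s(Z) = ⅓ (s(Z) = 1/3 = ⅓)
d(o) = -5/3 + o/3 (d(o) = (o - 1*5)/3 = (o - 5)/3 = (-5 + o)/3 = -5/3 + o/3)
(134 + d(U(s(-4))))*R(15) = (134 + (-5/3 + 1/(3*(-2 + ⅓))))*15 = (134 + (-5/3 + 1/(3*(-5/3))))*15 = (134 + (-5/3 + (⅓)*(-⅗)))*15 = (134 + (-5/3 - ⅕))*15 = (134 - 28/15)*15 = (1982/15)*15 = 1982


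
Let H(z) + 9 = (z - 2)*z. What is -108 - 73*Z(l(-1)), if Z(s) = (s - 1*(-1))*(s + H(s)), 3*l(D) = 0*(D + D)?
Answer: 549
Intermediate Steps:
H(z) = -9 + z*(-2 + z) (H(z) = -9 + (z - 2)*z = -9 + (-2 + z)*z = -9 + z*(-2 + z))
l(D) = 0 (l(D) = (0*(D + D))/3 = (0*(2*D))/3 = (1/3)*0 = 0)
Z(s) = (1 + s)*(-9 + s**2 - s) (Z(s) = (s - 1*(-1))*(s + (-9 + s**2 - 2*s)) = (s + 1)*(-9 + s**2 - s) = (1 + s)*(-9 + s**2 - s))
-108 - 73*Z(l(-1)) = -108 - 73*(-9 + 0**3 - 10*0) = -108 - 73*(-9 + 0 + 0) = -108 - 73*(-9) = -108 + 657 = 549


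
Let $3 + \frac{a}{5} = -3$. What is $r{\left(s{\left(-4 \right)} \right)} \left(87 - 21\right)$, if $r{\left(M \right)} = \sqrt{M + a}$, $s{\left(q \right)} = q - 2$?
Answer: $396 i \approx 396.0 i$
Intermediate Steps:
$a = -30$ ($a = -15 + 5 \left(-3\right) = -15 - 15 = -30$)
$s{\left(q \right)} = -2 + q$
$r{\left(M \right)} = \sqrt{-30 + M}$ ($r{\left(M \right)} = \sqrt{M - 30} = \sqrt{-30 + M}$)
$r{\left(s{\left(-4 \right)} \right)} \left(87 - 21\right) = \sqrt{-30 - 6} \left(87 - 21\right) = \sqrt{-30 - 6} \cdot 66 = \sqrt{-36} \cdot 66 = 6 i 66 = 396 i$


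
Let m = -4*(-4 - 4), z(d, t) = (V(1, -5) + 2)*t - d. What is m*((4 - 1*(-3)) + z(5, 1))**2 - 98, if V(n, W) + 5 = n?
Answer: -98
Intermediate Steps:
V(n, W) = -5 + n
z(d, t) = -d - 2*t (z(d, t) = ((-5 + 1) + 2)*t - d = (-4 + 2)*t - d = -2*t - d = -d - 2*t)
m = 32 (m = -4*(-8) = 32)
m*((4 - 1*(-3)) + z(5, 1))**2 - 98 = 32*((4 - 1*(-3)) + (-1*5 - 2*1))**2 - 98 = 32*((4 + 3) + (-5 - 2))**2 - 98 = 32*(7 - 7)**2 - 98 = 32*0**2 - 98 = 32*0 - 98 = 0 - 98 = -98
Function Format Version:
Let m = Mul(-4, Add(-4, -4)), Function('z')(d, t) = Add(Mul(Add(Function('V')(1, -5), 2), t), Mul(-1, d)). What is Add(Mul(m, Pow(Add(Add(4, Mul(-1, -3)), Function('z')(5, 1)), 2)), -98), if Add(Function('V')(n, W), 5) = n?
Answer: -98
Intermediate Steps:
Function('V')(n, W) = Add(-5, n)
Function('z')(d, t) = Add(Mul(-1, d), Mul(-2, t)) (Function('z')(d, t) = Add(Mul(Add(Add(-5, 1), 2), t), Mul(-1, d)) = Add(Mul(Add(-4, 2), t), Mul(-1, d)) = Add(Mul(-2, t), Mul(-1, d)) = Add(Mul(-1, d), Mul(-2, t)))
m = 32 (m = Mul(-4, -8) = 32)
Add(Mul(m, Pow(Add(Add(4, Mul(-1, -3)), Function('z')(5, 1)), 2)), -98) = Add(Mul(32, Pow(Add(Add(4, Mul(-1, -3)), Add(Mul(-1, 5), Mul(-2, 1))), 2)), -98) = Add(Mul(32, Pow(Add(Add(4, 3), Add(-5, -2)), 2)), -98) = Add(Mul(32, Pow(Add(7, -7), 2)), -98) = Add(Mul(32, Pow(0, 2)), -98) = Add(Mul(32, 0), -98) = Add(0, -98) = -98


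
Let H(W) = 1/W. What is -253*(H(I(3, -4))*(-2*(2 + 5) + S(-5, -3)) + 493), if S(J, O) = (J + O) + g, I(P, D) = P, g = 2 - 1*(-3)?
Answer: -369886/3 ≈ -1.2330e+5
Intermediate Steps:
g = 5 (g = 2 + 3 = 5)
S(J, O) = 5 + J + O (S(J, O) = (J + O) + 5 = 5 + J + O)
-253*(H(I(3, -4))*(-2*(2 + 5) + S(-5, -3)) + 493) = -253*((-2*(2 + 5) + (5 - 5 - 3))/3 + 493) = -253*((-2*7 - 3)/3 + 493) = -253*((-14 - 3)/3 + 493) = -253*((⅓)*(-17) + 493) = -253*(-17/3 + 493) = -253*1462/3 = -369886/3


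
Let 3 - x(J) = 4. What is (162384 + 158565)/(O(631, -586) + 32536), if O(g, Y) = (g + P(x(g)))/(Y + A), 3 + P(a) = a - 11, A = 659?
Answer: 23429277/2375744 ≈ 9.8619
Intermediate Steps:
x(J) = -1 (x(J) = 3 - 1*4 = 3 - 4 = -1)
P(a) = -14 + a (P(a) = -3 + (a - 11) = -3 + (-11 + a) = -14 + a)
O(g, Y) = (-15 + g)/(659 + Y) (O(g, Y) = (g + (-14 - 1))/(Y + 659) = (g - 15)/(659 + Y) = (-15 + g)/(659 + Y))
(162384 + 158565)/(O(631, -586) + 32536) = (162384 + 158565)/((-15 + 631)/(659 - 586) + 32536) = 320949/(616/73 + 32536) = 320949/(2375744/73) = 320949*(73/2375744) = 23429277/2375744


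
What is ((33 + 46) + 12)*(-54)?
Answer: -4914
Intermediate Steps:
((33 + 46) + 12)*(-54) = (79 + 12)*(-54) = 91*(-54) = -4914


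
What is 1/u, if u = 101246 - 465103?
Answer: -1/363857 ≈ -2.7483e-6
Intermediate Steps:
u = -363857
1/u = 1/(-363857) = -1/363857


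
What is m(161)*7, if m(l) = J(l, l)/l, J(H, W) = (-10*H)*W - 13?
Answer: -259223/23 ≈ -11271.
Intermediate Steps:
J(H, W) = -13 - 10*H*W (J(H, W) = -10*H*W - 13 = -13 - 10*H*W)
m(l) = (-13 - 10*l**2)/l (m(l) = (-13 - 10*l*l)/l = (-13 - 10*l**2)/l)
m(161)*7 = (-13/161 - 10*161)*7 = (-13*1/161 - 1610)*7 = (-13/161 - 1610)*7 = -259223/161*7 = -259223/23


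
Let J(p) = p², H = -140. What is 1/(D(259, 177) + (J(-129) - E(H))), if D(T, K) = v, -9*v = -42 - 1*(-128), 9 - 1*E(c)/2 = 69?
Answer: 9/150763 ≈ 5.9696e-5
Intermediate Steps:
E(c) = -120 (E(c) = 18 - 2*69 = 18 - 138 = -120)
v = -86/9 (v = -(-42 - 1*(-128))/9 = -(-42 + 128)/9 = -⅑*86 = -86/9 ≈ -9.5556)
D(T, K) = -86/9
1/(D(259, 177) + (J(-129) - E(H))) = 1/(-86/9 + ((-129)² - 1*(-120))) = 1/(-86/9 + (16641 + 120)) = 1/(-86/9 + 16761) = 1/(150763/9) = 9/150763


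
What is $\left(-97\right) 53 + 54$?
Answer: $-5087$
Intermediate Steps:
$\left(-97\right) 53 + 54 = -5141 + 54 = -5087$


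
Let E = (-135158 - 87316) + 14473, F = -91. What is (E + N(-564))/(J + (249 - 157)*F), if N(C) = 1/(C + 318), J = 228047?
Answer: -51168247/54040050 ≈ -0.94686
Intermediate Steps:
E = -208001 (E = -222474 + 14473 = -208001)
N(C) = 1/(318 + C)
(E + N(-564))/(J + (249 - 157)*F) = (-208001 + 1/(318 - 564))/(228047 + (249 - 157)*(-91)) = (-208001 + 1/(-246))/(228047 + 92*(-91)) = (-208001 - 1/246)/(228047 - 8372) = -51168247/246/219675 = -51168247/246*1/219675 = -51168247/54040050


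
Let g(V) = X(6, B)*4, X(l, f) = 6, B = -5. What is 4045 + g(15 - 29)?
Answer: 4069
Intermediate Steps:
g(V) = 24 (g(V) = 6*4 = 24)
4045 + g(15 - 29) = 4045 + 24 = 4069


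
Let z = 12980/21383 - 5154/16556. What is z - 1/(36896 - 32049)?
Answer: 253536535829/857960073478 ≈ 0.29551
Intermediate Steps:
z = 52344449/177008474 (z = 12980*(1/21383) - 5154*1/16556 = 12980/21383 - 2577/8278 = 52344449/177008474 ≈ 0.29572)
z - 1/(36896 - 32049) = 52344449/177008474 - 1/(36896 - 32049) = 52344449/177008474 - 1/4847 = 253536535829/857960073478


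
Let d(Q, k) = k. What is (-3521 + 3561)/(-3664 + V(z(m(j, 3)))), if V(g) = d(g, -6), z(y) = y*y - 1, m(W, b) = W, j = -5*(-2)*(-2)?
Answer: -4/367 ≈ -0.010899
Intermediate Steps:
j = -20 (j = 10*(-2) = -20)
z(y) = -1 + y² (z(y) = y² - 1 = -1 + y²)
V(g) = -6
(-3521 + 3561)/(-3664 + V(z(m(j, 3)))) = (-3521 + 3561)/(-3664 - 6) = 40/(-3670) = 40*(-1/3670) = -4/367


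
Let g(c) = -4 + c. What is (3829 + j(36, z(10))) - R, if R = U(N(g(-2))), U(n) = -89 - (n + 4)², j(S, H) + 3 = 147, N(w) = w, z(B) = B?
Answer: 4066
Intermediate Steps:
j(S, H) = 144 (j(S, H) = -3 + 147 = 144)
U(n) = -89 - (4 + n)²
R = -93 (R = -89 - (4 + (-4 - 2))² = -89 - (4 - 6)² = -89 - 1*(-2)² = -89 - 1*4 = -89 - 4 = -93)
(3829 + j(36, z(10))) - R = (3829 + 144) - 1*(-93) = 3973 + 93 = 4066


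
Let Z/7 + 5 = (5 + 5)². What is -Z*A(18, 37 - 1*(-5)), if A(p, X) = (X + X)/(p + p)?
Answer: -4655/3 ≈ -1551.7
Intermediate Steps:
A(p, X) = X/p (A(p, X) = (2*X)/((2*p)) = (2*X)*(1/(2*p)) = X/p)
Z = 665 (Z = -35 + 7*(5 + 5)² = -35 + 7*10² = -35 + 7*100 = -35 + 700 = 665)
-Z*A(18, 37 - 1*(-5)) = -665*(37 - 1*(-5))/18 = -665*(37 + 5)*(1/18) = -665*42*(1/18) = -665*7/3 = -1*4655/3 = -4655/3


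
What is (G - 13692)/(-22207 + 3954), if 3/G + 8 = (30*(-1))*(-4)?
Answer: 1533501/2044336 ≈ 0.75012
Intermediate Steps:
G = 3/112 (G = 3/(-8 + (30*(-1))*(-4)) = 3/(-8 - 30*(-4)) = 3/(-8 + 120) = 3/112 ≈ 0.026786)
(G - 13692)/(-22207 + 3954) = (3/112 - 13692)/(-22207 + 3954) = -1533501/112/(-18253) = -1533501/112*(-1/18253) = 1533501/2044336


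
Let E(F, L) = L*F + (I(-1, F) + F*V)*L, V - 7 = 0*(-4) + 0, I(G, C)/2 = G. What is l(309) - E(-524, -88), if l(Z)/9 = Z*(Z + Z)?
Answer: 1349586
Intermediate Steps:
I(G, C) = 2*G
V = 7 (V = 7 + (0*(-4) + 0) = 7 + (0 + 0) = 7 + 0 = 7)
l(Z) = 18*Z² (l(Z) = 9*(Z*(Z + Z)) = 9*(Z*(2*Z)) = 9*(2*Z²) = 18*Z²)
E(F, L) = F*L + L*(-2 + 7*F) (E(F, L) = L*F + (2*(-1) + F*7)*L = F*L + (-2 + 7*F)*L = F*L + L*(-2 + 7*F))
l(309) - E(-524, -88) = 18*309² - 2*(-88)*(-1 + 4*(-524)) = 18*95481 - 2*(-88)*(-1 - 2096) = 1718658 - 2*(-88)*(-2097) = 1718658 - 1*369072 = 1718658 - 369072 = 1349586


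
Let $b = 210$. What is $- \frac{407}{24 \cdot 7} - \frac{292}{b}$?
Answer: $- \frac{3203}{840} \approx -3.8131$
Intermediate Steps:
$- \frac{407}{24 \cdot 7} - \frac{292}{b} = - \frac{407}{24 \cdot 7} - \frac{292}{210} = - \frac{407}{168} - \frac{146}{105} = - \frac{3203}{840}$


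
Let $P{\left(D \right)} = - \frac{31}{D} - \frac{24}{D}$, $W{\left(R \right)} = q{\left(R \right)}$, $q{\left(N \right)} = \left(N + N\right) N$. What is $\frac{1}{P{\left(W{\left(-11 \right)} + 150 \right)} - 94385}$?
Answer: $- \frac{392}{36998975} \approx -1.0595 \cdot 10^{-5}$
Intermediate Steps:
$q{\left(N \right)} = 2 N^{2}$ ($q{\left(N \right)} = 2 N N = 2 N^{2}$)
$W{\left(R \right)} = 2 R^{2}$
$P{\left(D \right)} = - \frac{55}{D}$
$\frac{1}{P{\left(W{\left(-11 \right)} + 150 \right)} - 94385} = \frac{1}{- \frac{55}{2 \left(-11\right)^{2} + 150} - 94385} = \frac{1}{- \frac{55}{2 \cdot 121 + 150} - 94385} = \frac{1}{- \frac{55}{242 + 150} - 94385} = \frac{1}{- \frac{55}{392} - 94385} = \frac{1}{- \frac{36998975}{392}} = - \frac{392}{36998975}$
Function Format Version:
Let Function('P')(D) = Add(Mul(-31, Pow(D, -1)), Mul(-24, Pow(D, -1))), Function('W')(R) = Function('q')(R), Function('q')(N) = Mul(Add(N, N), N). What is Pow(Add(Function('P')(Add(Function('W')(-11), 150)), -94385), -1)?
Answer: Rational(-392, 36998975) ≈ -1.0595e-5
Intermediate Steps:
Function('q')(N) = Mul(2, Pow(N, 2)) (Function('q')(N) = Mul(Mul(2, N), N) = Mul(2, Pow(N, 2)))
Function('W')(R) = Mul(2, Pow(R, 2))
Function('P')(D) = Mul(-55, Pow(D, -1))
Pow(Add(Function('P')(Add(Function('W')(-11), 150)), -94385), -1) = Pow(Add(Mul(-55, Pow(Add(Mul(2, Pow(-11, 2)), 150), -1)), -94385), -1) = Pow(Add(Mul(-55, Pow(Add(Mul(2, 121), 150), -1)), -94385), -1) = Pow(Add(Mul(-55, Pow(Add(242, 150), -1)), -94385), -1) = Pow(Add(Mul(-55, Pow(392, -1)), -94385), -1) = Pow(Add(Mul(-55, Rational(1, 392)), -94385), -1) = Pow(Add(Rational(-55, 392), -94385), -1) = Pow(Rational(-36998975, 392), -1) = Rational(-392, 36998975)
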